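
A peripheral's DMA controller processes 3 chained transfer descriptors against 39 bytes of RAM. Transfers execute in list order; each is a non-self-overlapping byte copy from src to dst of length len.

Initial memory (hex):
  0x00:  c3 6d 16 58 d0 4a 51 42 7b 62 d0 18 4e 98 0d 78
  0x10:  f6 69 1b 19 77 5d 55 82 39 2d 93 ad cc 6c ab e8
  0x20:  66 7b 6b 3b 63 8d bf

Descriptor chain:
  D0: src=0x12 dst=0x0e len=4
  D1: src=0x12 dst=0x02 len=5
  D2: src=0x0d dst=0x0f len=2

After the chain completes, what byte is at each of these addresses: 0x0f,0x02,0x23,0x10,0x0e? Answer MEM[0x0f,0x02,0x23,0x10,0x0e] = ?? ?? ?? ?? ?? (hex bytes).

[0] 0x12->0x0e len=4 : 1b 19 77 5d
[1] 0x12->0x02 len=5 : 1b 19 77 5d 55
[2] 0x0d->0x0f len=2 : 98 1b
query mem[0x0f]=0x98, mem[0x02]=0x1b, mem[0x23]=0x3b, mem[0x10]=0x1b, mem[0x0e]=0x1b

MEM[0x0f,0x02,0x23,0x10,0x0e] = 98 1b 3b 1b 1b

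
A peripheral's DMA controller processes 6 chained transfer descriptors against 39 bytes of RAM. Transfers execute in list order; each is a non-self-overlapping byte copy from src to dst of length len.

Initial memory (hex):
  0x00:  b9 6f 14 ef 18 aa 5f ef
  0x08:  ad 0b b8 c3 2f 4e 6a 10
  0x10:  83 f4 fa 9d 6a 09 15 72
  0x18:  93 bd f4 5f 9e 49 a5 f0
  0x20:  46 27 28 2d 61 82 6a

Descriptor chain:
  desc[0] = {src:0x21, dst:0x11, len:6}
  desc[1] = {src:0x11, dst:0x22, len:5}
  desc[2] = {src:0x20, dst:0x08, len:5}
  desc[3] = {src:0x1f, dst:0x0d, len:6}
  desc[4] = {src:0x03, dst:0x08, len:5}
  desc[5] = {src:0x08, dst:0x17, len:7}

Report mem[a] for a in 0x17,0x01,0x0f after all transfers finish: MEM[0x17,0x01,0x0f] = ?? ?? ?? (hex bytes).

#0 dst[0x11+6] := {0x27,0x28,0x2d,0x61,0x82,0x6a}
#1 dst[0x22+5] := {0x27,0x28,0x2d,0x61,0x82}
#2 dst[0x08+5] := {0x46,0x27,0x27,0x28,0x2d}
#3 dst[0x0d+6] := {0xf0,0x46,0x27,0x27,0x28,0x2d}
#4 dst[0x08+5] := {0xef,0x18,0xaa,0x5f,0xef}
#5 dst[0x17+7] := {0xef,0x18,0xaa,0x5f,0xef,0xf0,0x46}
query mem[0x17]=0xef, mem[0x01]=0x6f, mem[0x0f]=0x27

MEM[0x17,0x01,0x0f] = ef 6f 27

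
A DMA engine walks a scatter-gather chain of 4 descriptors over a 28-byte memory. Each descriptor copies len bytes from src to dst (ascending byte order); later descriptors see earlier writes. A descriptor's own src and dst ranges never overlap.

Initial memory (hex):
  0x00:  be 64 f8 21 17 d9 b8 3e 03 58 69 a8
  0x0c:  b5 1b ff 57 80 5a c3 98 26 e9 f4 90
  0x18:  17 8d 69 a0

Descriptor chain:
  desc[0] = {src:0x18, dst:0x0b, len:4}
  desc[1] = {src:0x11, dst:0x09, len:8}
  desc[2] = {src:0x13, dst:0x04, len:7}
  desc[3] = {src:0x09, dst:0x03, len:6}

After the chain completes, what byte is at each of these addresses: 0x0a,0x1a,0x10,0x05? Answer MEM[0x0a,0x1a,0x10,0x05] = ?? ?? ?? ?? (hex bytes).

MEM[0x0a,0x1a,0x10,0x05] = 8d 69 17 98

[0] 0x18->0x0b len=4 : 17 8d 69 a0
[1] 0x11->0x09 len=8 : 5a c3 98 26 e9 f4 90 17
[2] 0x13->0x04 len=7 : 98 26 e9 f4 90 17 8d
[3] 0x09->0x03 len=6 : 17 8d 98 26 e9 f4
query mem[0x0a]=0x8d, mem[0x1a]=0x69, mem[0x10]=0x17, mem[0x05]=0x98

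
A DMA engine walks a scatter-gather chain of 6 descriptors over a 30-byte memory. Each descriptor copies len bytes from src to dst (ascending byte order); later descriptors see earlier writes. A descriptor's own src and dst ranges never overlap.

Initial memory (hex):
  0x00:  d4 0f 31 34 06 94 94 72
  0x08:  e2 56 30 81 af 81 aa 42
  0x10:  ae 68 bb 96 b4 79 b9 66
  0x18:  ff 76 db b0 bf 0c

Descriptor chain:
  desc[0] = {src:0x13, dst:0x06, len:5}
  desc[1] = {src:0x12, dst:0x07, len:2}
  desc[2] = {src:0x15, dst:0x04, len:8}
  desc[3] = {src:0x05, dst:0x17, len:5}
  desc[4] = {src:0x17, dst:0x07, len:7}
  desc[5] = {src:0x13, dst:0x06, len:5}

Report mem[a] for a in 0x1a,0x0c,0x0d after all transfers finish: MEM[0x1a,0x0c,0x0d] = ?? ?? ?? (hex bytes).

MEM[0x1a,0x0c,0x0d] = 76 bf 0c

  after D0: wrote 5B at 0x06 = 96b479b966
  after D1: wrote 2B at 0x07 = bb96
  after D2: wrote 8B at 0x04 = 79b966ff76dbb0bf
  after D3: wrote 5B at 0x17 = b966ff76db
  after D4: wrote 7B at 0x07 = b966ff76dbbf0c
  after D5: wrote 5B at 0x06 = 96b479b9b9
query mem[0x1a]=0x76, mem[0x0c]=0xbf, mem[0x0d]=0x0c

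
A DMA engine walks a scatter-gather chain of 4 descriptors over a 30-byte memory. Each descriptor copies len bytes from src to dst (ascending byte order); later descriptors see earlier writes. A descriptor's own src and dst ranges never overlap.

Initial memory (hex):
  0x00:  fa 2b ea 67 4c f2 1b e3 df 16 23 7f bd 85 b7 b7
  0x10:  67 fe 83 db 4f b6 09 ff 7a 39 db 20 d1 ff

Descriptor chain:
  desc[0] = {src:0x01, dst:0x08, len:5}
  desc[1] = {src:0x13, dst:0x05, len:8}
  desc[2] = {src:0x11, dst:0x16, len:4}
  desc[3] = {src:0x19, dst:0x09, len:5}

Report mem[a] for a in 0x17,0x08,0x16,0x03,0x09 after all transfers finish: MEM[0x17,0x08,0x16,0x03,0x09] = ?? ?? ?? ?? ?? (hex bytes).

D0: mem[0x08..0x0c] <- [2b ea 67 4c f2]
D1: mem[0x05..0x0c] <- [db 4f b6 09 ff 7a 39 db]
D2: mem[0x16..0x19] <- [fe 83 db 4f]
D3: mem[0x09..0x0d] <- [4f db 20 d1 ff]
query mem[0x17]=0x83, mem[0x08]=0x09, mem[0x16]=0xfe, mem[0x03]=0x67, mem[0x09]=0x4f

MEM[0x17,0x08,0x16,0x03,0x09] = 83 09 fe 67 4f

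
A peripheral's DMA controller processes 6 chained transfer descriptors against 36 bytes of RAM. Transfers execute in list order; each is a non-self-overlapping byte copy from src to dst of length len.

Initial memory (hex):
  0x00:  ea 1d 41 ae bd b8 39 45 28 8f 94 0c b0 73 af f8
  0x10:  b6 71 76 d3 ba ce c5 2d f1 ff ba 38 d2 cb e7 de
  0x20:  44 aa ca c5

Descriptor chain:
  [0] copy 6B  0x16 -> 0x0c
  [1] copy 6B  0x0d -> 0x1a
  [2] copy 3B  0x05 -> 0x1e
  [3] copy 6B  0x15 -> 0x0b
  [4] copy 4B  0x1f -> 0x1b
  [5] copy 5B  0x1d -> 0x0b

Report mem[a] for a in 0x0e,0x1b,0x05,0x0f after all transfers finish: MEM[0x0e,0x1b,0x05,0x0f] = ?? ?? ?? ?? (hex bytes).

  after D0: wrote 6B at 0x0c = c52df1ffba38
  after D1: wrote 6B at 0x1a = 2df1ffba3876
  after D2: wrote 3B at 0x1e = b83945
  after D3: wrote 6B at 0x0b = cec52df1ff2d
  after D4: wrote 4B at 0x1b = 3945aaca
  after D5: wrote 5B at 0x0b = aaca3945aa
query mem[0x0e]=0x45, mem[0x1b]=0x39, mem[0x05]=0xb8, mem[0x0f]=0xaa

MEM[0x0e,0x1b,0x05,0x0f] = 45 39 b8 aa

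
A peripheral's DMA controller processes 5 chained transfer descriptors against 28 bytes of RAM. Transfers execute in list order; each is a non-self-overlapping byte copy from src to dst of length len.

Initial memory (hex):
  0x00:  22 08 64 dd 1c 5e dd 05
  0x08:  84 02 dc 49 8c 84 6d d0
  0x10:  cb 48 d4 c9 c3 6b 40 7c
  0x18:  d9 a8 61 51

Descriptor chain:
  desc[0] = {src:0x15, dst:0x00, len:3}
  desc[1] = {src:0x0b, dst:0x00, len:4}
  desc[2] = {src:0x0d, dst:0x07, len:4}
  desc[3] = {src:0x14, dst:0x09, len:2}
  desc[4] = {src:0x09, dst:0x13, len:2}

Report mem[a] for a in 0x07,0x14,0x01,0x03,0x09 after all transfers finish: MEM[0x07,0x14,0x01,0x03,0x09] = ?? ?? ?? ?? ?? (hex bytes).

MEM[0x07,0x14,0x01,0x03,0x09] = 84 6b 8c 6d c3

[0] 0x15->0x00 len=3 : 6b 40 7c
[1] 0x0b->0x00 len=4 : 49 8c 84 6d
[2] 0x0d->0x07 len=4 : 84 6d d0 cb
[3] 0x14->0x09 len=2 : c3 6b
[4] 0x09->0x13 len=2 : c3 6b
query mem[0x07]=0x84, mem[0x14]=0x6b, mem[0x01]=0x8c, mem[0x03]=0x6d, mem[0x09]=0xc3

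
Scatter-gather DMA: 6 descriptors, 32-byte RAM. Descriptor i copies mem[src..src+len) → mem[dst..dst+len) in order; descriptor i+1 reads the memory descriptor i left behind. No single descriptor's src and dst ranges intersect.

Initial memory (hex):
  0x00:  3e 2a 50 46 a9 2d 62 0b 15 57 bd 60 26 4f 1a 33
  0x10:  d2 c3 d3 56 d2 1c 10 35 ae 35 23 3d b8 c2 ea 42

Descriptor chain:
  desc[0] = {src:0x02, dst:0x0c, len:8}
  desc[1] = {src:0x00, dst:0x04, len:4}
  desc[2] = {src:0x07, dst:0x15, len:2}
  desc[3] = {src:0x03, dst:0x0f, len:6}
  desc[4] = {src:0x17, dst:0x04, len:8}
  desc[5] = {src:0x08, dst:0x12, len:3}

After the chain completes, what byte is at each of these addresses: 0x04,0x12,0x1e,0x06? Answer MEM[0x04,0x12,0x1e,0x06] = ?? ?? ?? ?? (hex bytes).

MEM[0x04,0x12,0x1e,0x06] = 35 3d ea 35

D0: mem[0x0c..0x13] <- [50 46 a9 2d 62 0b 15 57]
D1: mem[0x04..0x07] <- [3e 2a 50 46]
D2: mem[0x15..0x16] <- [46 15]
D3: mem[0x0f..0x14] <- [46 3e 2a 50 46 15]
D4: mem[0x04..0x0b] <- [35 ae 35 23 3d b8 c2 ea]
D5: mem[0x12..0x14] <- [3d b8 c2]
query mem[0x04]=0x35, mem[0x12]=0x3d, mem[0x1e]=0xea, mem[0x06]=0x35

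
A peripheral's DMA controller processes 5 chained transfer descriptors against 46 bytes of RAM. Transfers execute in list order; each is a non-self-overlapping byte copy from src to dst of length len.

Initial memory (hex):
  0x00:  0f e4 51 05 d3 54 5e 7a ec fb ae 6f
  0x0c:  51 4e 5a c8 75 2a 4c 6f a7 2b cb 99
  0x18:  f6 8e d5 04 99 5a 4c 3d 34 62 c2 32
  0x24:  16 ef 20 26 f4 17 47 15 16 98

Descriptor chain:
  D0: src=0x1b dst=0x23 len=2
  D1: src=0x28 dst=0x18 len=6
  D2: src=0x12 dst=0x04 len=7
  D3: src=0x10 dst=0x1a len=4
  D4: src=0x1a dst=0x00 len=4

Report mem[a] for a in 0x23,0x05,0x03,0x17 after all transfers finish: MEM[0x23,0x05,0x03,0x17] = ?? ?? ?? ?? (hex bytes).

D0: mem[0x23..0x24] <- [04 99]
D1: mem[0x18..0x1d] <- [f4 17 47 15 16 98]
D2: mem[0x04..0x0a] <- [4c 6f a7 2b cb 99 f4]
D3: mem[0x1a..0x1d] <- [75 2a 4c 6f]
D4: mem[0x00..0x03] <- [75 2a 4c 6f]
query mem[0x23]=0x04, mem[0x05]=0x6f, mem[0x03]=0x6f, mem[0x17]=0x99

MEM[0x23,0x05,0x03,0x17] = 04 6f 6f 99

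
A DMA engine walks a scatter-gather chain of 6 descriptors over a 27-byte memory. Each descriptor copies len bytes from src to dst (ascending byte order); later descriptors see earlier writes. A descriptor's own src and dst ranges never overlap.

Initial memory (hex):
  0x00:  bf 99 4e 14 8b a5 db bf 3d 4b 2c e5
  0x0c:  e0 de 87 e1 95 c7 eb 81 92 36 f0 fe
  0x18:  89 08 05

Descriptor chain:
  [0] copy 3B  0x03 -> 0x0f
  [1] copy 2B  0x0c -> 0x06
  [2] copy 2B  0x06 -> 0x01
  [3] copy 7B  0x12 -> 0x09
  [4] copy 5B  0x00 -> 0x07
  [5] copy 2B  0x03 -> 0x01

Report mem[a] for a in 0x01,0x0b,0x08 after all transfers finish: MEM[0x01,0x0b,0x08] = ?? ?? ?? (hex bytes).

MEM[0x01,0x0b,0x08] = 14 8b e0

[0] 0x03->0x0f len=3 : 14 8b a5
[1] 0x0c->0x06 len=2 : e0 de
[2] 0x06->0x01 len=2 : e0 de
[3] 0x12->0x09 len=7 : eb 81 92 36 f0 fe 89
[4] 0x00->0x07 len=5 : bf e0 de 14 8b
[5] 0x03->0x01 len=2 : 14 8b
query mem[0x01]=0x14, mem[0x0b]=0x8b, mem[0x08]=0xe0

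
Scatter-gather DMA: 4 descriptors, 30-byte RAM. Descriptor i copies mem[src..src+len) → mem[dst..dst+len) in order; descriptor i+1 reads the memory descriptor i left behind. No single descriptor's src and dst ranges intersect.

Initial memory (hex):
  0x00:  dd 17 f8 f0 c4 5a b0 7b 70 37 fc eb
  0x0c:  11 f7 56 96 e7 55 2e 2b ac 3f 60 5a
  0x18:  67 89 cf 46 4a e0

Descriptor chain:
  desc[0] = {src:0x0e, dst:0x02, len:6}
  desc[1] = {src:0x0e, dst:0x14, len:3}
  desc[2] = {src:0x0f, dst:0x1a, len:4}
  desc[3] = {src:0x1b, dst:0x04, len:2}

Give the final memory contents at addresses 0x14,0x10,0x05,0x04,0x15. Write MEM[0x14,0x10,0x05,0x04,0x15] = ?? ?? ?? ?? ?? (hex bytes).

MEM[0x14,0x10,0x05,0x04,0x15] = 56 e7 55 e7 96

#0 dst[0x02+6] := {0x56,0x96,0xe7,0x55,0x2e,0x2b}
#1 dst[0x14+3] := {0x56,0x96,0xe7}
#2 dst[0x1a+4] := {0x96,0xe7,0x55,0x2e}
#3 dst[0x04+2] := {0xe7,0x55}
query mem[0x14]=0x56, mem[0x10]=0xe7, mem[0x05]=0x55, mem[0x04]=0xe7, mem[0x15]=0x96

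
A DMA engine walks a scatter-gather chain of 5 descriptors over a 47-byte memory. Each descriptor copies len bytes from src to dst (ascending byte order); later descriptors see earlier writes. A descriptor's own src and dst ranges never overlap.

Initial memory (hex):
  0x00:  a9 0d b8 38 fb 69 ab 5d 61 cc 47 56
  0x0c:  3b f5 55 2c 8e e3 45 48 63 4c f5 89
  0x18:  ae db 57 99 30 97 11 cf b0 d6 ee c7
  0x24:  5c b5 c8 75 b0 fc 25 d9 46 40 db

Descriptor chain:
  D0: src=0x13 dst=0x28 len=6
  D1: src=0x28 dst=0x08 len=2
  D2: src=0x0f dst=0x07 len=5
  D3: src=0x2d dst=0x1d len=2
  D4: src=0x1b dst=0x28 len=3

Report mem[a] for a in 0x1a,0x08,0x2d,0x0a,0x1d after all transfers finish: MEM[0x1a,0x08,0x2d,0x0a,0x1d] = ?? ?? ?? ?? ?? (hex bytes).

MEM[0x1a,0x08,0x2d,0x0a,0x1d] = 57 8e ae 45 ae

[0] 0x13->0x28 len=6 : 48 63 4c f5 89 ae
[1] 0x28->0x08 len=2 : 48 63
[2] 0x0f->0x07 len=5 : 2c 8e e3 45 48
[3] 0x2d->0x1d len=2 : ae db
[4] 0x1b->0x28 len=3 : 99 30 ae
query mem[0x1a]=0x57, mem[0x08]=0x8e, mem[0x2d]=0xae, mem[0x0a]=0x45, mem[0x1d]=0xae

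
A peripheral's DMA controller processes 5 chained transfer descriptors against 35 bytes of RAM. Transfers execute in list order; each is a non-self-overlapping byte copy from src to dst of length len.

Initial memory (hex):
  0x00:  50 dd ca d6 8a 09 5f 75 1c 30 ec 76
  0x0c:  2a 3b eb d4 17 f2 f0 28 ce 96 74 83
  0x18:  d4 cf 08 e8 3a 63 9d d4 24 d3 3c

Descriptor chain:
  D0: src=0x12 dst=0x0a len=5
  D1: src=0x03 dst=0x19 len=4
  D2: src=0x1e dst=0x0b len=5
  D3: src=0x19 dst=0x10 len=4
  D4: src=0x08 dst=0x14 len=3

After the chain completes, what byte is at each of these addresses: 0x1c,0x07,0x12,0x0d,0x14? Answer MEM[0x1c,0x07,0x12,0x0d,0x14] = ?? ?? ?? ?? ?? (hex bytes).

  after D0: wrote 5B at 0x0a = f028ce9674
  after D1: wrote 4B at 0x19 = d68a095f
  after D2: wrote 5B at 0x0b = 9dd424d33c
  after D3: wrote 4B at 0x10 = d68a095f
  after D4: wrote 3B at 0x14 = 1c30f0
query mem[0x1c]=0x5f, mem[0x07]=0x75, mem[0x12]=0x09, mem[0x0d]=0x24, mem[0x14]=0x1c

MEM[0x1c,0x07,0x12,0x0d,0x14] = 5f 75 09 24 1c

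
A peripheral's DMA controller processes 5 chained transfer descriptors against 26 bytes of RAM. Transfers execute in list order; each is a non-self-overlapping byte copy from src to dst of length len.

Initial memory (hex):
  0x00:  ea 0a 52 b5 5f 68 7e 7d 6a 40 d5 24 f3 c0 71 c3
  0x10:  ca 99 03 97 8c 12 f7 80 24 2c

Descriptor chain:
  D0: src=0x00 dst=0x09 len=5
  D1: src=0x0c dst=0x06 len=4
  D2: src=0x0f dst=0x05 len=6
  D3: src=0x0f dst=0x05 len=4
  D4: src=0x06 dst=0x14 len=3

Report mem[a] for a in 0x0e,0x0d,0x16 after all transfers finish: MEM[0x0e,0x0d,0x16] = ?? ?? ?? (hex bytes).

#0 dst[0x09+5] := {0xea,0x0a,0x52,0xb5,0x5f}
#1 dst[0x06+4] := {0xb5,0x5f,0x71,0xc3}
#2 dst[0x05+6] := {0xc3,0xca,0x99,0x03,0x97,0x8c}
#3 dst[0x05+4] := {0xc3,0xca,0x99,0x03}
#4 dst[0x14+3] := {0xca,0x99,0x03}
query mem[0x0e]=0x71, mem[0x0d]=0x5f, mem[0x16]=0x03

MEM[0x0e,0x0d,0x16] = 71 5f 03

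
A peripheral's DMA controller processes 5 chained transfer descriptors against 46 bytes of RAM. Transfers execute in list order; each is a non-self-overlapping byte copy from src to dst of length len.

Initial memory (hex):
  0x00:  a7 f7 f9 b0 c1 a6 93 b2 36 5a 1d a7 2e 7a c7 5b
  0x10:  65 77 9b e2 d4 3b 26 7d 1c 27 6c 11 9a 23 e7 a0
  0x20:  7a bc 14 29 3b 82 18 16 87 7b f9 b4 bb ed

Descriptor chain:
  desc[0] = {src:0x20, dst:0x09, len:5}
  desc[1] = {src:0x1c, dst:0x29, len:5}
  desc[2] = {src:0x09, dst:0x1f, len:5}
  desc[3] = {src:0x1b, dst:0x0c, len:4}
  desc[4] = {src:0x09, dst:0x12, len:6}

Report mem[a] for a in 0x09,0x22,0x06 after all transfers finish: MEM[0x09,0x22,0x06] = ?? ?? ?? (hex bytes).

#0 dst[0x09+5] := {0x7a,0xbc,0x14,0x29,0x3b}
#1 dst[0x29+5] := {0x9a,0x23,0xe7,0xa0,0x7a}
#2 dst[0x1f+5] := {0x7a,0xbc,0x14,0x29,0x3b}
#3 dst[0x0c+4] := {0x11,0x9a,0x23,0xe7}
#4 dst[0x12+6] := {0x7a,0xbc,0x14,0x11,0x9a,0x23}
query mem[0x09]=0x7a, mem[0x22]=0x29, mem[0x06]=0x93

MEM[0x09,0x22,0x06] = 7a 29 93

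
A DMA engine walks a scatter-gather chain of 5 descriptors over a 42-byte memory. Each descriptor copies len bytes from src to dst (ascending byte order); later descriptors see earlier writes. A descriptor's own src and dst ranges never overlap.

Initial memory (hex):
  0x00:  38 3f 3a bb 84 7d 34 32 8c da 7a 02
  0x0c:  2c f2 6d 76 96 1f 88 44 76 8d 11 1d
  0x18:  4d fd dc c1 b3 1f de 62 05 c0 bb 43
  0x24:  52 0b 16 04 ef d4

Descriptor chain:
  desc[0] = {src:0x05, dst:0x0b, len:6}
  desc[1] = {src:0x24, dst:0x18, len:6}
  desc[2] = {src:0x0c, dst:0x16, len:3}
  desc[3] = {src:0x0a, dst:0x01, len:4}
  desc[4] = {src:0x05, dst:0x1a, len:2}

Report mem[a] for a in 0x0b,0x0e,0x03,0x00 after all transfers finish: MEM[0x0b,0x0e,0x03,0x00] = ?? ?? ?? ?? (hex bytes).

MEM[0x0b,0x0e,0x03,0x00] = 7d 8c 34 38

D0: mem[0x0b..0x10] <- [7d 34 32 8c da 7a]
D1: mem[0x18..0x1d] <- [52 0b 16 04 ef d4]
D2: mem[0x16..0x18] <- [34 32 8c]
D3: mem[0x01..0x04] <- [7a 7d 34 32]
D4: mem[0x1a..0x1b] <- [7d 34]
query mem[0x0b]=0x7d, mem[0x0e]=0x8c, mem[0x03]=0x34, mem[0x00]=0x38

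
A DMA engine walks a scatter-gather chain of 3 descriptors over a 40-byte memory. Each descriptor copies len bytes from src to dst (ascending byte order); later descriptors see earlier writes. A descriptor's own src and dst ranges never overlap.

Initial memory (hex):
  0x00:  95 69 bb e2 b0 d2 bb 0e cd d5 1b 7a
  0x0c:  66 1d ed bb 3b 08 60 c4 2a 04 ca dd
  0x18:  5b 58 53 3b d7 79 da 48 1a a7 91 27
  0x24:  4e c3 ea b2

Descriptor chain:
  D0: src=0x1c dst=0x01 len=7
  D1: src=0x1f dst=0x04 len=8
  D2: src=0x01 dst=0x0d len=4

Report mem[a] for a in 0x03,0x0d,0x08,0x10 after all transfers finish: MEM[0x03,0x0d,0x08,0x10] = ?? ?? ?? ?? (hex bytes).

MEM[0x03,0x0d,0x08,0x10] = da d7 27 48

#0 dst[0x01+7] := {0xd7,0x79,0xda,0x48,0x1a,0xa7,0x91}
#1 dst[0x04+8] := {0x48,0x1a,0xa7,0x91,0x27,0x4e,0xc3,0xea}
#2 dst[0x0d+4] := {0xd7,0x79,0xda,0x48}
query mem[0x03]=0xda, mem[0x0d]=0xd7, mem[0x08]=0x27, mem[0x10]=0x48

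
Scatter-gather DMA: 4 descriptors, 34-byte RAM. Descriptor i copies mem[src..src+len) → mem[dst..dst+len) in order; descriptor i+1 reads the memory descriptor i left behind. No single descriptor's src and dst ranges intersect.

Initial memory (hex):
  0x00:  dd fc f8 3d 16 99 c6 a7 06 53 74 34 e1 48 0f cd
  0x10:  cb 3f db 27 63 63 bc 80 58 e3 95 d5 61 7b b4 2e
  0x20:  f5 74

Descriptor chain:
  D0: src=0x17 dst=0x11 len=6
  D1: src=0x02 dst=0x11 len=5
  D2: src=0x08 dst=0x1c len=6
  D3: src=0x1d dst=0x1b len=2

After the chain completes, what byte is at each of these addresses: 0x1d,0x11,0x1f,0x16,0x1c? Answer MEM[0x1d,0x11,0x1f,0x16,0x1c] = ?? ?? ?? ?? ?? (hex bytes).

MEM[0x1d,0x11,0x1f,0x16,0x1c] = 53 f8 34 61 74

  after D0: wrote 6B at 0x11 = 8058e395d561
  after D1: wrote 5B at 0x11 = f83d1699c6
  after D2: wrote 6B at 0x1c = 06537434e148
  after D3: wrote 2B at 0x1b = 5374
query mem[0x1d]=0x53, mem[0x11]=0xf8, mem[0x1f]=0x34, mem[0x16]=0x61, mem[0x1c]=0x74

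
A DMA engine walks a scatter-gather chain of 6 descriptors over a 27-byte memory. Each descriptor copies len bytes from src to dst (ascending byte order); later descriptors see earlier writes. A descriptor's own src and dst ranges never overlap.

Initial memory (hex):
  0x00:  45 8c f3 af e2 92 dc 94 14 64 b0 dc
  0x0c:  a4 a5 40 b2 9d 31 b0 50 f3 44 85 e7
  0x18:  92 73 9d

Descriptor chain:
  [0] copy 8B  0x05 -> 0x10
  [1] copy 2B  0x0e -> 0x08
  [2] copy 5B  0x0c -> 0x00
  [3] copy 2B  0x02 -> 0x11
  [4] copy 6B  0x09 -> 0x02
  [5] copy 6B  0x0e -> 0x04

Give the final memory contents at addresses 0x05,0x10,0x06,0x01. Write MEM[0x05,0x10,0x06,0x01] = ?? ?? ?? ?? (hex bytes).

D0: mem[0x10..0x17] <- [92 dc 94 14 64 b0 dc a4]
D1: mem[0x08..0x09] <- [40 b2]
D2: mem[0x00..0x04] <- [a4 a5 40 b2 92]
D3: mem[0x11..0x12] <- [40 b2]
D4: mem[0x02..0x07] <- [b2 b0 dc a4 a5 40]
D5: mem[0x04..0x09] <- [40 b2 92 40 b2 14]
query mem[0x05]=0xb2, mem[0x10]=0x92, mem[0x06]=0x92, mem[0x01]=0xa5

MEM[0x05,0x10,0x06,0x01] = b2 92 92 a5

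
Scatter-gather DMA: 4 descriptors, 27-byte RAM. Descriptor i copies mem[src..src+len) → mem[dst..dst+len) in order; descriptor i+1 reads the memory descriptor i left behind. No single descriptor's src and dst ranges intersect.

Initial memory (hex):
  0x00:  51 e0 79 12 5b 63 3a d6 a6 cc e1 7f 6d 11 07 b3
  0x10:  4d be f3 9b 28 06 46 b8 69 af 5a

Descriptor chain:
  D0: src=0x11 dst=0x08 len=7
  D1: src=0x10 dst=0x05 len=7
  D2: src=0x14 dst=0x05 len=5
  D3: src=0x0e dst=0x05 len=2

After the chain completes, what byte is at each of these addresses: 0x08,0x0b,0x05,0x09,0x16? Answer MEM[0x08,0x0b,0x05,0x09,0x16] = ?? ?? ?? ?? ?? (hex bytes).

[0] 0x11->0x08 len=7 : be f3 9b 28 06 46 b8
[1] 0x10->0x05 len=7 : 4d be f3 9b 28 06 46
[2] 0x14->0x05 len=5 : 28 06 46 b8 69
[3] 0x0e->0x05 len=2 : b8 b3
query mem[0x08]=0xb8, mem[0x0b]=0x46, mem[0x05]=0xb8, mem[0x09]=0x69, mem[0x16]=0x46

MEM[0x08,0x0b,0x05,0x09,0x16] = b8 46 b8 69 46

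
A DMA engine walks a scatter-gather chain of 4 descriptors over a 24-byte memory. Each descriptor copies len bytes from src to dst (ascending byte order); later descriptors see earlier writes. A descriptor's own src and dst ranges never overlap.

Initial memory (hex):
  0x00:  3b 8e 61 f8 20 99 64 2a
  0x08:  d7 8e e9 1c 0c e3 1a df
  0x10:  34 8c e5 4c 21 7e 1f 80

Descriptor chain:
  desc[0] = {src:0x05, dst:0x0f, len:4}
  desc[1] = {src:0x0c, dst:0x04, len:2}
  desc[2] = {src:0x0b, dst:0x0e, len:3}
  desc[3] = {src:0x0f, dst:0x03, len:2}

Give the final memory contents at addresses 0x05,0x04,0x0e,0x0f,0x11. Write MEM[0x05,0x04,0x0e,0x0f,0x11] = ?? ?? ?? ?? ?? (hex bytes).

[0] 0x05->0x0f len=4 : 99 64 2a d7
[1] 0x0c->0x04 len=2 : 0c e3
[2] 0x0b->0x0e len=3 : 1c 0c e3
[3] 0x0f->0x03 len=2 : 0c e3
query mem[0x05]=0xe3, mem[0x04]=0xe3, mem[0x0e]=0x1c, mem[0x0f]=0x0c, mem[0x11]=0x2a

MEM[0x05,0x04,0x0e,0x0f,0x11] = e3 e3 1c 0c 2a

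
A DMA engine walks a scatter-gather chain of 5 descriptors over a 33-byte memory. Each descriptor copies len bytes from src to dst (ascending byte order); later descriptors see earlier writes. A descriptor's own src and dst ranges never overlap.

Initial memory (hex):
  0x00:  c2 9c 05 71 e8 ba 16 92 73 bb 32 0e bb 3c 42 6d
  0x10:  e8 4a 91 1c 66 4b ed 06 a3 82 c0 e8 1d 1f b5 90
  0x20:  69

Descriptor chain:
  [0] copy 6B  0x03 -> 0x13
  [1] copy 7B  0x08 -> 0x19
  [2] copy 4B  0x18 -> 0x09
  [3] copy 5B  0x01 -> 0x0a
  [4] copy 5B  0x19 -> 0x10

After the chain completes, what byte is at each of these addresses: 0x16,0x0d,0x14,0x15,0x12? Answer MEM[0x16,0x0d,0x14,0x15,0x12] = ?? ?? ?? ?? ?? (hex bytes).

D0: mem[0x13..0x18] <- [71 e8 ba 16 92 73]
D1: mem[0x19..0x1f] <- [73 bb 32 0e bb 3c 42]
D2: mem[0x09..0x0c] <- [73 73 bb 32]
D3: mem[0x0a..0x0e] <- [9c 05 71 e8 ba]
D4: mem[0x10..0x14] <- [73 bb 32 0e bb]
query mem[0x16]=0x16, mem[0x0d]=0xe8, mem[0x14]=0xbb, mem[0x15]=0xba, mem[0x12]=0x32

MEM[0x16,0x0d,0x14,0x15,0x12] = 16 e8 bb ba 32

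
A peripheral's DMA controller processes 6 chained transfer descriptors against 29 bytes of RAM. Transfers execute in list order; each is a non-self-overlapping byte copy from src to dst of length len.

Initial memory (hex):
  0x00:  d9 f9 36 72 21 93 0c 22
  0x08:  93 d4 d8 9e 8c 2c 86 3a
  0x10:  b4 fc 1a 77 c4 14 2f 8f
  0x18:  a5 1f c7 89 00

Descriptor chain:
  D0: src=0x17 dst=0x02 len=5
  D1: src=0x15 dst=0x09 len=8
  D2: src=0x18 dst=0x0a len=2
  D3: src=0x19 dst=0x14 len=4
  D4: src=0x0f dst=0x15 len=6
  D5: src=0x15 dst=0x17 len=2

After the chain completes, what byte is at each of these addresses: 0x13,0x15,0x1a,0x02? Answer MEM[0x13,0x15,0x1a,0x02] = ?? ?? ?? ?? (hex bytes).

MEM[0x13,0x15,0x1a,0x02] = 77 89 1f 8f

D0: mem[0x02..0x06] <- [8f a5 1f c7 89]
D1: mem[0x09..0x10] <- [14 2f 8f a5 1f c7 89 00]
D2: mem[0x0a..0x0b] <- [a5 1f]
D3: mem[0x14..0x17] <- [1f c7 89 00]
D4: mem[0x15..0x1a] <- [89 00 fc 1a 77 1f]
D5: mem[0x17..0x18] <- [89 00]
query mem[0x13]=0x77, mem[0x15]=0x89, mem[0x1a]=0x1f, mem[0x02]=0x8f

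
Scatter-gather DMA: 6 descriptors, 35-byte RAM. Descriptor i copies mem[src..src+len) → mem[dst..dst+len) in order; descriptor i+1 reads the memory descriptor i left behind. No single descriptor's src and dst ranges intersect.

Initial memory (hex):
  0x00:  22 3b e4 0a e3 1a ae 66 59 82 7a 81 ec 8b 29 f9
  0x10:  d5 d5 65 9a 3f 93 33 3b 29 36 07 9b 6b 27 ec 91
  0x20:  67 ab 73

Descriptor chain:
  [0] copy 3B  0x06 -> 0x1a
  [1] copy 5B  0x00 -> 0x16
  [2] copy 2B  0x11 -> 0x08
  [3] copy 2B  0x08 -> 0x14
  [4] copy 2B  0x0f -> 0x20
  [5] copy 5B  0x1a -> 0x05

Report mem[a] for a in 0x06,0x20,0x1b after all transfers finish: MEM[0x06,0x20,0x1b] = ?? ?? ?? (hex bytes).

MEM[0x06,0x20,0x1b] = 66 f9 66

D0: mem[0x1a..0x1c] <- [ae 66 59]
D1: mem[0x16..0x1a] <- [22 3b e4 0a e3]
D2: mem[0x08..0x09] <- [d5 65]
D3: mem[0x14..0x15] <- [d5 65]
D4: mem[0x20..0x21] <- [f9 d5]
D5: mem[0x05..0x09] <- [e3 66 59 27 ec]
query mem[0x06]=0x66, mem[0x20]=0xf9, mem[0x1b]=0x66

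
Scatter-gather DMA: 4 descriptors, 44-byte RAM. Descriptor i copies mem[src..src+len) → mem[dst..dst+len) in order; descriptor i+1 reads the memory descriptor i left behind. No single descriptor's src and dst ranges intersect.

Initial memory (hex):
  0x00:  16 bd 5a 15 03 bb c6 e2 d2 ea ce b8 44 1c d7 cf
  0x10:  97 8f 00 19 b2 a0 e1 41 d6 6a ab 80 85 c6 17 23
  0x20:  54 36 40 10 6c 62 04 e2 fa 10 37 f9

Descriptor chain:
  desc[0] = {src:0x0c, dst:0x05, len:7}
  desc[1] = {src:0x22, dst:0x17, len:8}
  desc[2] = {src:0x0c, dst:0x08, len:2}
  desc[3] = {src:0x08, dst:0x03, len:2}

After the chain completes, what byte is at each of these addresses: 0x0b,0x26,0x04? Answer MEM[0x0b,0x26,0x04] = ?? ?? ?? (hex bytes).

MEM[0x0b,0x26,0x04] = 00 04 1c

  after D0: wrote 7B at 0x05 = 441cd7cf978f00
  after D1: wrote 8B at 0x17 = 40106c6204e2fa10
  after D2: wrote 2B at 0x08 = 441c
  after D3: wrote 2B at 0x03 = 441c
query mem[0x0b]=0x00, mem[0x26]=0x04, mem[0x04]=0x1c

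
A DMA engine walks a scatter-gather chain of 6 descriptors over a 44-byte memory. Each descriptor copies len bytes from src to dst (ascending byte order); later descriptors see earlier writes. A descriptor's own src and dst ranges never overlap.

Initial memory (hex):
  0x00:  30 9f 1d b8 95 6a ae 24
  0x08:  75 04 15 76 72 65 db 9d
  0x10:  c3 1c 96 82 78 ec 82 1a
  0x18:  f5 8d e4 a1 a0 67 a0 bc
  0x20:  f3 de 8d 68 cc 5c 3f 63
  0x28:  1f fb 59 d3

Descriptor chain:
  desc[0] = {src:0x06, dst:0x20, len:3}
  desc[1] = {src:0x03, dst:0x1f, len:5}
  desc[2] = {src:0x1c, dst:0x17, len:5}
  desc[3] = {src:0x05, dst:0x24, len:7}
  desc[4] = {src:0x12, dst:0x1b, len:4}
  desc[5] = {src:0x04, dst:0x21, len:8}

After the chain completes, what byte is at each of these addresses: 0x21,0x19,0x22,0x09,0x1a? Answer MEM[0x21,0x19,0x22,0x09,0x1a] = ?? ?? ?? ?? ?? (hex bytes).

D0: mem[0x20..0x22] <- [ae 24 75]
D1: mem[0x1f..0x23] <- [b8 95 6a ae 24]
D2: mem[0x17..0x1b] <- [a0 67 a0 b8 95]
D3: mem[0x24..0x2a] <- [6a ae 24 75 04 15 76]
D4: mem[0x1b..0x1e] <- [96 82 78 ec]
D5: mem[0x21..0x28] <- [95 6a ae 24 75 04 15 76]
query mem[0x21]=0x95, mem[0x19]=0xa0, mem[0x22]=0x6a, mem[0x09]=0x04, mem[0x1a]=0xb8

MEM[0x21,0x19,0x22,0x09,0x1a] = 95 a0 6a 04 b8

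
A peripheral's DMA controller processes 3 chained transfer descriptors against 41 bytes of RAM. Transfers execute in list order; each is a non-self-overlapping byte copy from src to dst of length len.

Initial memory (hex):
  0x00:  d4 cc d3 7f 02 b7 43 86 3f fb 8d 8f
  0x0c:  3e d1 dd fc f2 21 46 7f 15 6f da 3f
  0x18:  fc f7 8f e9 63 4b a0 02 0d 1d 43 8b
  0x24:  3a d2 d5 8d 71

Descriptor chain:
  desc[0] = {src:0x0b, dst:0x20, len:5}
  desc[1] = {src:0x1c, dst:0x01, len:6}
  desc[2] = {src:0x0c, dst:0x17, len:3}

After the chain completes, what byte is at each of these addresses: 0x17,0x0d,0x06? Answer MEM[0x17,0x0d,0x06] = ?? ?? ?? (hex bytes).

[0] 0x0b->0x20 len=5 : 8f 3e d1 dd fc
[1] 0x1c->0x01 len=6 : 63 4b a0 02 8f 3e
[2] 0x0c->0x17 len=3 : 3e d1 dd
query mem[0x17]=0x3e, mem[0x0d]=0xd1, mem[0x06]=0x3e

MEM[0x17,0x0d,0x06] = 3e d1 3e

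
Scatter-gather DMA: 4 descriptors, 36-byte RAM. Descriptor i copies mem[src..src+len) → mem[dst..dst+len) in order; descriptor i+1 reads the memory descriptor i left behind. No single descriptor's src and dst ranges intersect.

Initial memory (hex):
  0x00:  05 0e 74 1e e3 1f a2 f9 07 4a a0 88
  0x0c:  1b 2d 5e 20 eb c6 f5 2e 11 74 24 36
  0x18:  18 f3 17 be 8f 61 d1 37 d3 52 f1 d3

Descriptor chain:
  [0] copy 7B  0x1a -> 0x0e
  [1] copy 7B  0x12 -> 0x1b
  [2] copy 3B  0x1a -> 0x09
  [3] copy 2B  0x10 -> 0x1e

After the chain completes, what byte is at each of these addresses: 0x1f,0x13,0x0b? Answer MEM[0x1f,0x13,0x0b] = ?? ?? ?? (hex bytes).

MEM[0x1f,0x13,0x0b] = 61 37 37

D0: mem[0x0e..0x14] <- [17 be 8f 61 d1 37 d3]
D1: mem[0x1b..0x21] <- [d1 37 d3 74 24 36 18]
D2: mem[0x09..0x0b] <- [17 d1 37]
D3: mem[0x1e..0x1f] <- [8f 61]
query mem[0x1f]=0x61, mem[0x13]=0x37, mem[0x0b]=0x37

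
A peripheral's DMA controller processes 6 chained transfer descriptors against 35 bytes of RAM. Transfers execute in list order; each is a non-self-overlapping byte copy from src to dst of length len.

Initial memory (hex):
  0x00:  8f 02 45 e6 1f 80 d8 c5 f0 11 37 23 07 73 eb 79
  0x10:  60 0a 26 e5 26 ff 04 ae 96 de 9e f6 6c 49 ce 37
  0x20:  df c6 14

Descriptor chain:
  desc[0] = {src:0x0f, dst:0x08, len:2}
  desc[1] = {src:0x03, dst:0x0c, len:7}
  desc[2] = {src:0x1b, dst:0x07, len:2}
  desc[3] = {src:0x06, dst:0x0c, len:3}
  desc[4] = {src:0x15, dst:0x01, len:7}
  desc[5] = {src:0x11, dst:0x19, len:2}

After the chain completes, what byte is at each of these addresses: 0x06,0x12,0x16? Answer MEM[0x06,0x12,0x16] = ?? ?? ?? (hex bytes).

MEM[0x06,0x12,0x16] = 9e 60 04

#0 dst[0x08+2] := {0x79,0x60}
#1 dst[0x0c+7] := {0xe6,0x1f,0x80,0xd8,0xc5,0x79,0x60}
#2 dst[0x07+2] := {0xf6,0x6c}
#3 dst[0x0c+3] := {0xd8,0xf6,0x6c}
#4 dst[0x01+7] := {0xff,0x04,0xae,0x96,0xde,0x9e,0xf6}
#5 dst[0x19+2] := {0x79,0x60}
query mem[0x06]=0x9e, mem[0x12]=0x60, mem[0x16]=0x04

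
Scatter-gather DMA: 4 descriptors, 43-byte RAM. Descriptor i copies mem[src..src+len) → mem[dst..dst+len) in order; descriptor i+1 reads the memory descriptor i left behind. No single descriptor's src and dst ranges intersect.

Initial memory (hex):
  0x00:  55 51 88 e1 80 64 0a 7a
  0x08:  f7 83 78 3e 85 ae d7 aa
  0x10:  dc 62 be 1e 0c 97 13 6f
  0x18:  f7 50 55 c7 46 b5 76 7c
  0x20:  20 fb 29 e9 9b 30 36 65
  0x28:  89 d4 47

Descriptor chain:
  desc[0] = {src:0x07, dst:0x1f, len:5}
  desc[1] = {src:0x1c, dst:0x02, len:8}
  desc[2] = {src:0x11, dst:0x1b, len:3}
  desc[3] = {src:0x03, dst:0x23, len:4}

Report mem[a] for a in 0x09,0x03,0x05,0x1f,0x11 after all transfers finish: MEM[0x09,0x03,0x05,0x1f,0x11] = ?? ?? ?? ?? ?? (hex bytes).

MEM[0x09,0x03,0x05,0x1f,0x11] = 3e b5 7a 7a 62

D0: mem[0x1f..0x23] <- [7a f7 83 78 3e]
D1: mem[0x02..0x09] <- [46 b5 76 7a f7 83 78 3e]
D2: mem[0x1b..0x1d] <- [62 be 1e]
D3: mem[0x23..0x26] <- [b5 76 7a f7]
query mem[0x09]=0x3e, mem[0x03]=0xb5, mem[0x05]=0x7a, mem[0x1f]=0x7a, mem[0x11]=0x62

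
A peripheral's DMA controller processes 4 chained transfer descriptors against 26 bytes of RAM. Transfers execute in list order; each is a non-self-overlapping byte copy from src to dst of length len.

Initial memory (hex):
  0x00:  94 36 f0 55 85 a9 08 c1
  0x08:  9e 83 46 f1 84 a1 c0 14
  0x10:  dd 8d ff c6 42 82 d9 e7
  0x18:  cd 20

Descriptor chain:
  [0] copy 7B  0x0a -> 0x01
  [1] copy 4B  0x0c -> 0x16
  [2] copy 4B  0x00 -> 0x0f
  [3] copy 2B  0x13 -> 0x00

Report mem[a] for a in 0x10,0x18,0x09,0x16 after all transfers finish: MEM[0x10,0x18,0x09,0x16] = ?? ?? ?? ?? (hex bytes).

  after D0: wrote 7B at 0x01 = 46f184a1c014dd
  after D1: wrote 4B at 0x16 = 84a1c014
  after D2: wrote 4B at 0x0f = 9446f184
  after D3: wrote 2B at 0x00 = c642
query mem[0x10]=0x46, mem[0x18]=0xc0, mem[0x09]=0x83, mem[0x16]=0x84

MEM[0x10,0x18,0x09,0x16] = 46 c0 83 84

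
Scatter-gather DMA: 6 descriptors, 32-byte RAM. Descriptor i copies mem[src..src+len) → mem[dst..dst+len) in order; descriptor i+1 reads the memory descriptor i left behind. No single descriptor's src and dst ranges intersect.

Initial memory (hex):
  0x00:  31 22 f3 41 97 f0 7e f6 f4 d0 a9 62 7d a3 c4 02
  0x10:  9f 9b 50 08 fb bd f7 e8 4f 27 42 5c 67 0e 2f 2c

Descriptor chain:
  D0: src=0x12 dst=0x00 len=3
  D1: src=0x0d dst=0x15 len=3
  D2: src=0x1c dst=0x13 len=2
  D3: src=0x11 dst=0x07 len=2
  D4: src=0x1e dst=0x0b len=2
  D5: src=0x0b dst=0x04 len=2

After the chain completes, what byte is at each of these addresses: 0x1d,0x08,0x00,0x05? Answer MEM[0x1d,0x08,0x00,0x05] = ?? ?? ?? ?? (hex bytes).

  after D0: wrote 3B at 0x00 = 5008fb
  after D1: wrote 3B at 0x15 = a3c402
  after D2: wrote 2B at 0x13 = 670e
  after D3: wrote 2B at 0x07 = 9b50
  after D4: wrote 2B at 0x0b = 2f2c
  after D5: wrote 2B at 0x04 = 2f2c
query mem[0x1d]=0x0e, mem[0x08]=0x50, mem[0x00]=0x50, mem[0x05]=0x2c

MEM[0x1d,0x08,0x00,0x05] = 0e 50 50 2c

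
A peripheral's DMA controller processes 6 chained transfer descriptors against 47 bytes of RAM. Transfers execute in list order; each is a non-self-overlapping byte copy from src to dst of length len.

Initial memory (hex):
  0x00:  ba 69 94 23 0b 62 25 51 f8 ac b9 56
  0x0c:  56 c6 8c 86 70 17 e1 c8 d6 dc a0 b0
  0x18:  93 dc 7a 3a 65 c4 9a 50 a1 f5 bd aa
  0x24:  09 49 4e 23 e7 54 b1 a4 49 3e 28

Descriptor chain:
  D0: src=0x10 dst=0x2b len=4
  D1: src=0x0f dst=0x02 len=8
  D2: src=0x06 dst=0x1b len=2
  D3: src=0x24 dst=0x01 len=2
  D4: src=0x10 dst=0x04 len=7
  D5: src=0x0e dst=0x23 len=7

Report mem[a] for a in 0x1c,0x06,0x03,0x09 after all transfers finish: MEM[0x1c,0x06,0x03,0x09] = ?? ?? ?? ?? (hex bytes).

MEM[0x1c,0x06,0x03,0x09] = d6 e1 70 dc

[0] 0x10->0x2b len=4 : 70 17 e1 c8
[1] 0x0f->0x02 len=8 : 86 70 17 e1 c8 d6 dc a0
[2] 0x06->0x1b len=2 : c8 d6
[3] 0x24->0x01 len=2 : 09 49
[4] 0x10->0x04 len=7 : 70 17 e1 c8 d6 dc a0
[5] 0x0e->0x23 len=7 : 8c 86 70 17 e1 c8 d6
query mem[0x1c]=0xd6, mem[0x06]=0xe1, mem[0x03]=0x70, mem[0x09]=0xdc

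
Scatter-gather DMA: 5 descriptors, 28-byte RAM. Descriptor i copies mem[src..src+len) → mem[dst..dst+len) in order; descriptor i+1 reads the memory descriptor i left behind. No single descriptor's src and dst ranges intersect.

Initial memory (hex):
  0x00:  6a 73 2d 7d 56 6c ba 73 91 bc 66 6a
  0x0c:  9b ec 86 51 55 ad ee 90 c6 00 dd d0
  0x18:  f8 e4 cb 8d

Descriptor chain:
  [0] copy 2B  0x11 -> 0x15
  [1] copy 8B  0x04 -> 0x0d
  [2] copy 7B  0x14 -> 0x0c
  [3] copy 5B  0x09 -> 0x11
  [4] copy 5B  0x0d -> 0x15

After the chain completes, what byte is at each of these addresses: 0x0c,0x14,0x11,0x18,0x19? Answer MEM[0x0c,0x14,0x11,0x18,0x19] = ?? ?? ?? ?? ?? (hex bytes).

MEM[0x0c,0x14,0x11,0x18,0x19] = 6a 6a bc f8 bc

#0 dst[0x15+2] := {0xad,0xee}
#1 dst[0x0d+8] := {0x56,0x6c,0xba,0x73,0x91,0xbc,0x66,0x6a}
#2 dst[0x0c+7] := {0x6a,0xad,0xee,0xd0,0xf8,0xe4,0xcb}
#3 dst[0x11+5] := {0xbc,0x66,0x6a,0x6a,0xad}
#4 dst[0x15+5] := {0xad,0xee,0xd0,0xf8,0xbc}
query mem[0x0c]=0x6a, mem[0x14]=0x6a, mem[0x11]=0xbc, mem[0x18]=0xf8, mem[0x19]=0xbc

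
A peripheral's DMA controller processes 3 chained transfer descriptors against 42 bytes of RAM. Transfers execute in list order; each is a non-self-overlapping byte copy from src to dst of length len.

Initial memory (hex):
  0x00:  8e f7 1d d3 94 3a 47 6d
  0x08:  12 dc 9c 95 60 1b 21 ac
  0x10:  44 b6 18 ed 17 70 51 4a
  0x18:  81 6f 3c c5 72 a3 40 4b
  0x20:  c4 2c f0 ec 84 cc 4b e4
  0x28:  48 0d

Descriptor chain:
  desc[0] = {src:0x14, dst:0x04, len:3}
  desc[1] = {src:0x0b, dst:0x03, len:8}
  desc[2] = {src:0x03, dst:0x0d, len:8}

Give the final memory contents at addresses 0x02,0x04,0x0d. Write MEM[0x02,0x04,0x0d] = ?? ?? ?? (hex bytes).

MEM[0x02,0x04,0x0d] = 1d 60 95

[0] 0x14->0x04 len=3 : 17 70 51
[1] 0x0b->0x03 len=8 : 95 60 1b 21 ac 44 b6 18
[2] 0x03->0x0d len=8 : 95 60 1b 21 ac 44 b6 18
query mem[0x02]=0x1d, mem[0x04]=0x60, mem[0x0d]=0x95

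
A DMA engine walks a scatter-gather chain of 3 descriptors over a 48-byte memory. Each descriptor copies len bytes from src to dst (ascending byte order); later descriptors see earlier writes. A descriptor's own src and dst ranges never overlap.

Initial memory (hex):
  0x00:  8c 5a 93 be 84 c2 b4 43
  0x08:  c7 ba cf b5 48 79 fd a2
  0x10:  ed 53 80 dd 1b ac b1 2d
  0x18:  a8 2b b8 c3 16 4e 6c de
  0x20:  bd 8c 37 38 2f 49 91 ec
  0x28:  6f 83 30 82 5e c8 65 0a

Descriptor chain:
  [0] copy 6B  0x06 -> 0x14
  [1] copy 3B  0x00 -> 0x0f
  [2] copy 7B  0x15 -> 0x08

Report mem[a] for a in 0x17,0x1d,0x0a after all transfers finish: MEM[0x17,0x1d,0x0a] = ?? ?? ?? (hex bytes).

  after D0: wrote 6B at 0x14 = b443c7bacfb5
  after D1: wrote 3B at 0x0f = 8c5a93
  after D2: wrote 7B at 0x08 = 43c7bacfb5b8c3
query mem[0x17]=0xba, mem[0x1d]=0x4e, mem[0x0a]=0xba

MEM[0x17,0x1d,0x0a] = ba 4e ba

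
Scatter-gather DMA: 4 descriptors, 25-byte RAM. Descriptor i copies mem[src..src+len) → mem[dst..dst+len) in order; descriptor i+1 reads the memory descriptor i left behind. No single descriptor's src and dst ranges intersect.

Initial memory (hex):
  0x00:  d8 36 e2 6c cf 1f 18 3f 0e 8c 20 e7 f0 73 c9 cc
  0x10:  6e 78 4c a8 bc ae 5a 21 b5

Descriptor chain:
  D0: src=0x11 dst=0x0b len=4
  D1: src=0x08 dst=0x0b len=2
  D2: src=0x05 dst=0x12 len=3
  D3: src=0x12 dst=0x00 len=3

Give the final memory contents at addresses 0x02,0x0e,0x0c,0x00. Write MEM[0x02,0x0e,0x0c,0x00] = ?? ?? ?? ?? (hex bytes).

MEM[0x02,0x0e,0x0c,0x00] = 3f bc 8c 1f

#0 dst[0x0b+4] := {0x78,0x4c,0xa8,0xbc}
#1 dst[0x0b+2] := {0x0e,0x8c}
#2 dst[0x12+3] := {0x1f,0x18,0x3f}
#3 dst[0x00+3] := {0x1f,0x18,0x3f}
query mem[0x02]=0x3f, mem[0x0e]=0xbc, mem[0x0c]=0x8c, mem[0x00]=0x1f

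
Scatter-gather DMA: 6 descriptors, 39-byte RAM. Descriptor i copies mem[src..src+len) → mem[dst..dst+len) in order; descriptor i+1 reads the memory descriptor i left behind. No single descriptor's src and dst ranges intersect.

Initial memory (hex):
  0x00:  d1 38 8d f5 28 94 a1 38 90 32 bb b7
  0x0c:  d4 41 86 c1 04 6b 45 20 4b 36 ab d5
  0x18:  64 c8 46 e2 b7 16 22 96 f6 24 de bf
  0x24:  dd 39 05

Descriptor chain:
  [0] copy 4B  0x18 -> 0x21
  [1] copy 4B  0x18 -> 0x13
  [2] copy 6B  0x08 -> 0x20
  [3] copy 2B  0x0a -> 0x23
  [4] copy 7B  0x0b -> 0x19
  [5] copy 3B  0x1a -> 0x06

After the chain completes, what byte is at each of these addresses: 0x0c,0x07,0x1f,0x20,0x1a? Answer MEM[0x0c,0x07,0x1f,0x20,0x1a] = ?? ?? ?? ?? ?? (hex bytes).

MEM[0x0c,0x07,0x1f,0x20,0x1a] = d4 41 6b 90 d4

#0 dst[0x21+4] := {0x64,0xc8,0x46,0xe2}
#1 dst[0x13+4] := {0x64,0xc8,0x46,0xe2}
#2 dst[0x20+6] := {0x90,0x32,0xbb,0xb7,0xd4,0x41}
#3 dst[0x23+2] := {0xbb,0xb7}
#4 dst[0x19+7] := {0xb7,0xd4,0x41,0x86,0xc1,0x04,0x6b}
#5 dst[0x06+3] := {0xd4,0x41,0x86}
query mem[0x0c]=0xd4, mem[0x07]=0x41, mem[0x1f]=0x6b, mem[0x20]=0x90, mem[0x1a]=0xd4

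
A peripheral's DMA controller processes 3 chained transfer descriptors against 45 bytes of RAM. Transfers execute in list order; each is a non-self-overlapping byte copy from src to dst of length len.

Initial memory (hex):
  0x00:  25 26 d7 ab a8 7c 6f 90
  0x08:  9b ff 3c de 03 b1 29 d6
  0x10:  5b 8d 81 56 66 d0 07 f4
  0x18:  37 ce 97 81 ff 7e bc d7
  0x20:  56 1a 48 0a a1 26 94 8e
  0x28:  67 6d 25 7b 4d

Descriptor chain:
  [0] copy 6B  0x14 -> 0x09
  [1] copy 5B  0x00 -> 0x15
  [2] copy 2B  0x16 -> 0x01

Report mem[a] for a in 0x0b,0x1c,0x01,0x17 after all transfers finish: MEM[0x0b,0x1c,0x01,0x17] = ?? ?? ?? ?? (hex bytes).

D0: mem[0x09..0x0e] <- [66 d0 07 f4 37 ce]
D1: mem[0x15..0x19] <- [25 26 d7 ab a8]
D2: mem[0x01..0x02] <- [26 d7]
query mem[0x0b]=0x07, mem[0x1c]=0xff, mem[0x01]=0x26, mem[0x17]=0xd7

MEM[0x0b,0x1c,0x01,0x17] = 07 ff 26 d7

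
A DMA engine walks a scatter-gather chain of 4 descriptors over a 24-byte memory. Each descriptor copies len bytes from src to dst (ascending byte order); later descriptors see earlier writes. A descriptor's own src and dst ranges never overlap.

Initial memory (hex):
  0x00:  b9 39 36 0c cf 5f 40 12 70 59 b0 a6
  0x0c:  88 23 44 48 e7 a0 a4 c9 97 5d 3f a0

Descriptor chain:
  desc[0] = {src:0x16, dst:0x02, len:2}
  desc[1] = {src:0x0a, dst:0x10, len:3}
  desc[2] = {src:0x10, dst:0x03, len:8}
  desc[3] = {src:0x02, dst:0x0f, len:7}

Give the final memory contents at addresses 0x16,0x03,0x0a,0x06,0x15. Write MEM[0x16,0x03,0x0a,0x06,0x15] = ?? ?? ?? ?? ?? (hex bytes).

#0 dst[0x02+2] := {0x3f,0xa0}
#1 dst[0x10+3] := {0xb0,0xa6,0x88}
#2 dst[0x03+8] := {0xb0,0xa6,0x88,0xc9,0x97,0x5d,0x3f,0xa0}
#3 dst[0x0f+7] := {0x3f,0xb0,0xa6,0x88,0xc9,0x97,0x5d}
query mem[0x16]=0x3f, mem[0x03]=0xb0, mem[0x0a]=0xa0, mem[0x06]=0xc9, mem[0x15]=0x5d

MEM[0x16,0x03,0x0a,0x06,0x15] = 3f b0 a0 c9 5d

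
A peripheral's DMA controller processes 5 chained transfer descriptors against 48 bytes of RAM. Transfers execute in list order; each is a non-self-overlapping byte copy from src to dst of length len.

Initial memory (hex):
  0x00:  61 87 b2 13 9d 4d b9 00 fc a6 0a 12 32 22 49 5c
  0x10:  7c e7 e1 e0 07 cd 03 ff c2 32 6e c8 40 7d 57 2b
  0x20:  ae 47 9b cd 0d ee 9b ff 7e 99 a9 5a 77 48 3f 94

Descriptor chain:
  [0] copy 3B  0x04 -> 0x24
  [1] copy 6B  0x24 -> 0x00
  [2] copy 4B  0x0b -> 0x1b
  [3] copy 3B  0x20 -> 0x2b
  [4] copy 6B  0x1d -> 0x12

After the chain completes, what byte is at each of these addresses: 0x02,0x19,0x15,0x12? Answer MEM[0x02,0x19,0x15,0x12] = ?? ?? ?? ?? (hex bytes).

  after D0: wrote 3B at 0x24 = 9d4db9
  after D1: wrote 6B at 0x00 = 9d4db9ff7e99
  after D2: wrote 4B at 0x1b = 12322249
  after D3: wrote 3B at 0x2b = ae479b
  after D4: wrote 6B at 0x12 = 22492bae479b
query mem[0x02]=0xb9, mem[0x19]=0x32, mem[0x15]=0xae, mem[0x12]=0x22

MEM[0x02,0x19,0x15,0x12] = b9 32 ae 22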